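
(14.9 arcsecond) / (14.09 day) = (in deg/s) 3.4e-09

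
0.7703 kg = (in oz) 27.17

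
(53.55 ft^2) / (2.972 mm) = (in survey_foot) 5492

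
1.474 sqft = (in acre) 3.384e-05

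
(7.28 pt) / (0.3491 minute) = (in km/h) 0.0004414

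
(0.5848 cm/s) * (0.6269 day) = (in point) 8.979e+05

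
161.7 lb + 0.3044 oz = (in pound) 161.7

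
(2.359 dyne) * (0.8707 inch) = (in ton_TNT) 1.247e-16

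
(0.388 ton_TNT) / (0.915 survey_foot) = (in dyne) 5.821e+14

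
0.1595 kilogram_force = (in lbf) 0.3516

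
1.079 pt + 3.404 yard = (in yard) 3.404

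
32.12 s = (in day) 0.0003718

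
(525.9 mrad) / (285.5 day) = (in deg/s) 1.222e-06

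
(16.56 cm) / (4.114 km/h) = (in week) 2.396e-07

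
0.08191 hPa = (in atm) 8.084e-05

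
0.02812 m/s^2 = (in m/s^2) 0.02812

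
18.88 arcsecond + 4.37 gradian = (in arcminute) 236.3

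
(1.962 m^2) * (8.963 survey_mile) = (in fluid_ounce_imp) 9.961e+08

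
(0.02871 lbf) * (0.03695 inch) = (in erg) 1199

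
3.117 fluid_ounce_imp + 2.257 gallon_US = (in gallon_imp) 1.899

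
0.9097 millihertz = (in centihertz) 0.09097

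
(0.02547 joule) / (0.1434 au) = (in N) 1.187e-12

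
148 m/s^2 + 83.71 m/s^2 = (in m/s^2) 231.7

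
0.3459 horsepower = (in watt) 257.9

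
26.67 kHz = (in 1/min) 1.6e+06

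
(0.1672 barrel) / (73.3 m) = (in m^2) 0.0003627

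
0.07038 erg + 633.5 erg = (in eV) 3.954e+14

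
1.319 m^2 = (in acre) 0.0003259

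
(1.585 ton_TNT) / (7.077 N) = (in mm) 9.371e+11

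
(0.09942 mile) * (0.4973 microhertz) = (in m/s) 7.957e-05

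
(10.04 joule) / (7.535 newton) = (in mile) 0.0008279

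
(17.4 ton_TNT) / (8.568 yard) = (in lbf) 2.089e+09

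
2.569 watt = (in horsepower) 0.003445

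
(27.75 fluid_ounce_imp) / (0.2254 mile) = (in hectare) 2.174e-10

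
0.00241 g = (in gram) 0.00241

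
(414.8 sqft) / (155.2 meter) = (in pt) 703.8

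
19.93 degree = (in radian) 0.3478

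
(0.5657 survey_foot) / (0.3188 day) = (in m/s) 6.26e-06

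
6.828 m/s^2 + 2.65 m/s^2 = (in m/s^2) 9.478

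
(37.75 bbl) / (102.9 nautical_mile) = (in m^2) 3.149e-05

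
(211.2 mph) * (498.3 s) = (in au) 3.145e-07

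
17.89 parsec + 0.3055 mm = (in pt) 1.565e+21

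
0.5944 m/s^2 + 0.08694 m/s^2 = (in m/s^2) 0.6813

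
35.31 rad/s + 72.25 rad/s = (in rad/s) 107.6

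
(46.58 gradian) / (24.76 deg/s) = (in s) 1.693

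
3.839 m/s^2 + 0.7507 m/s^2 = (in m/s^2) 4.59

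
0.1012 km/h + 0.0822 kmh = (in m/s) 0.05094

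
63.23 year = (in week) 3297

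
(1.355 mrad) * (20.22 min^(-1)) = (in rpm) 0.004361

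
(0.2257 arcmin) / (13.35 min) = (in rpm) 7.827e-07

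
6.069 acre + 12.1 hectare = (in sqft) 1.567e+06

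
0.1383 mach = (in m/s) 47.09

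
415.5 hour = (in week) 2.473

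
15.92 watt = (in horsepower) 0.02135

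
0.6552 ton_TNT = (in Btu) 2.598e+06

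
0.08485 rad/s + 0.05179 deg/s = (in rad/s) 0.08575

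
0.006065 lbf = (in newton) 0.02698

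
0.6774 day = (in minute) 975.5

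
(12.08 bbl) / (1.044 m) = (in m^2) 1.84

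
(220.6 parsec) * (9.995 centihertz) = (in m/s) 6.804e+17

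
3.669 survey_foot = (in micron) 1.118e+06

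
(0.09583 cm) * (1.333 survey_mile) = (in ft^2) 22.13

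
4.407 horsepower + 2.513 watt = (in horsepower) 4.41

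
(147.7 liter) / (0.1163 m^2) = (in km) 0.00127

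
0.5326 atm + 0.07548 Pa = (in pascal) 5.397e+04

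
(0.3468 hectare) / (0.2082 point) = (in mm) 4.722e+10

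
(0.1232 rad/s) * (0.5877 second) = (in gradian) 4.609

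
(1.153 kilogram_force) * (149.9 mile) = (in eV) 1.703e+25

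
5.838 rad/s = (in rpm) 55.75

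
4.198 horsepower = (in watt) 3130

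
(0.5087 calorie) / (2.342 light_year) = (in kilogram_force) 9.795e-18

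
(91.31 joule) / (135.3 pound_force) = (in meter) 0.1517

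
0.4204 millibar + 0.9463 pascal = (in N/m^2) 42.99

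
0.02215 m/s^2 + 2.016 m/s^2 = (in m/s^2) 2.038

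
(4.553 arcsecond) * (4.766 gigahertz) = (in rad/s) 1.052e+05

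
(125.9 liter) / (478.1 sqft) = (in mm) 2.835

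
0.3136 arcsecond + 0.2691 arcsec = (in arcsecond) 0.5827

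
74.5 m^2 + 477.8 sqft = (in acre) 0.02938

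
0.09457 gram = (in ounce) 0.003336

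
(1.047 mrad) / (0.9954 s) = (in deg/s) 0.06027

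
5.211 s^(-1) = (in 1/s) 5.211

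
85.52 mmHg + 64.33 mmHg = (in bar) 0.1998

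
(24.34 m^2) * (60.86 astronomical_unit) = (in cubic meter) 2.216e+14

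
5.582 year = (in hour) 4.89e+04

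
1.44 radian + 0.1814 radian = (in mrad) 1621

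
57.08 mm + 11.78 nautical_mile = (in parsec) 7.07e-13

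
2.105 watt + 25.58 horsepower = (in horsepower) 25.58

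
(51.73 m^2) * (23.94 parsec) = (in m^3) 3.821e+19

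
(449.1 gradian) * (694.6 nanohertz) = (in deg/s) 0.0002808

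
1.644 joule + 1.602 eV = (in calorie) 0.3929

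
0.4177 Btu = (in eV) 2.751e+21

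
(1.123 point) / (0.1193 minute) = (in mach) 1.625e-07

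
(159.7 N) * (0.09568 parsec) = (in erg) 4.715e+24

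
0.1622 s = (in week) 2.682e-07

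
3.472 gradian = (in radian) 0.05454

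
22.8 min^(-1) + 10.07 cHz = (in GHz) 4.807e-10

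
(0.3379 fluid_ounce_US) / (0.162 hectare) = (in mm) 6.168e-06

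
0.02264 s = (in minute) 0.0003773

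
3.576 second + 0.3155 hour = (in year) 3.613e-05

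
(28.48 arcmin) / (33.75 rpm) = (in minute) 3.907e-05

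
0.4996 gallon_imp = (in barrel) 0.01429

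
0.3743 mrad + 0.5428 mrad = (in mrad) 0.9171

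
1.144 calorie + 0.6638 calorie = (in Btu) 0.007169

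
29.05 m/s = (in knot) 56.47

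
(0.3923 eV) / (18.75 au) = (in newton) 2.241e-32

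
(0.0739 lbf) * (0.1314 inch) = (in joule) 0.001097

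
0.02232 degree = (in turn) 6.2e-05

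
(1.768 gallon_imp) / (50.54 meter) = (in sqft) 0.001712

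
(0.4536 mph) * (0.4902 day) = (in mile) 5.337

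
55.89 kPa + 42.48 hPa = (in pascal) 6.014e+04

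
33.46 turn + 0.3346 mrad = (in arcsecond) 4.336e+07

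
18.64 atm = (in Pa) 1.889e+06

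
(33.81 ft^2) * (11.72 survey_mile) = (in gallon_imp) 1.303e+07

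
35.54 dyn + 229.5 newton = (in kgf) 23.4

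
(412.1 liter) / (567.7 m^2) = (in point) 2.058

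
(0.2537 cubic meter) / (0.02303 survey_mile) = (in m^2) 0.006845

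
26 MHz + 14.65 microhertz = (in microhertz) 2.6e+13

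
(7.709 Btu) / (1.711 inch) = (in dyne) 1.871e+10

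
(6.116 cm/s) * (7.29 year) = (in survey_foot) 4.613e+07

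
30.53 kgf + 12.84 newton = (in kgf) 31.84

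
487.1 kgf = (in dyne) 4.777e+08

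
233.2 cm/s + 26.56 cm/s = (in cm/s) 259.8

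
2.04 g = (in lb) 0.004497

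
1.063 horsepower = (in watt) 792.7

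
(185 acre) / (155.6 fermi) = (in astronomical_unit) 3.216e+07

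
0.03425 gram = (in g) 0.03425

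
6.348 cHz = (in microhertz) 6.348e+04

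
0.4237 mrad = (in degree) 0.02428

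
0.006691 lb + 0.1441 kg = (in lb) 0.3244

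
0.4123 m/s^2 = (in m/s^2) 0.4123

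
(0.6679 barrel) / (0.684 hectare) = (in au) 1.038e-16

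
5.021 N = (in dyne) 5.021e+05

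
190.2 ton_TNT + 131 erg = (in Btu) 7.543e+08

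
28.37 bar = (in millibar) 2.837e+04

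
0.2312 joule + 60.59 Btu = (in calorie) 1.528e+04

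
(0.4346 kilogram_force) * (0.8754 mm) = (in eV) 2.329e+16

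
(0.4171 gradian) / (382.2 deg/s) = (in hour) 2.728e-07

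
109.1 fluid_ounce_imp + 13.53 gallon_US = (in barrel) 0.3416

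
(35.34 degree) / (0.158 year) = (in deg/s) 7.093e-06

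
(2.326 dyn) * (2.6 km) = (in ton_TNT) 1.445e-11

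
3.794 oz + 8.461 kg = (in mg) 8.569e+06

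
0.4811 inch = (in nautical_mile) 6.598e-06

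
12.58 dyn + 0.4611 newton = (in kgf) 0.04703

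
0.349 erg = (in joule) 3.49e-08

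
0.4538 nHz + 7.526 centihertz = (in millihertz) 75.26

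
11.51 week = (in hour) 1934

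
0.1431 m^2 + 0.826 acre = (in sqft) 3.598e+04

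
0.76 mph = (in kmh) 1.223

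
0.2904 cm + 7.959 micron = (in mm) 2.912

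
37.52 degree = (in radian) 0.6548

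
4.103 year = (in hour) 3.594e+04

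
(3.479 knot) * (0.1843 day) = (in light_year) 3.012e-12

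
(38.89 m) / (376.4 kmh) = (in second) 0.372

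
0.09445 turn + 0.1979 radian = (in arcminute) 2720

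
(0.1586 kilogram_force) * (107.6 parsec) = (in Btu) 4.895e+15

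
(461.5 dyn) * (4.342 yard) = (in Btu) 1.737e-05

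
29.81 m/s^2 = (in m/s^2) 29.81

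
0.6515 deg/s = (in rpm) 0.1086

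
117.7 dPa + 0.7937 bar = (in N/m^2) 7.938e+04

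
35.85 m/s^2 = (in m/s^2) 35.85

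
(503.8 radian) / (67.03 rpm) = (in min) 1.196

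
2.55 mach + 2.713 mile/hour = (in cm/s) 8.695e+04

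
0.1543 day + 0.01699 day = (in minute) 246.7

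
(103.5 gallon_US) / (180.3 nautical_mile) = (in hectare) 1.173e-10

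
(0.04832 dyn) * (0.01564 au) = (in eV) 7.056e+21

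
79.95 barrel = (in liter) 1.271e+04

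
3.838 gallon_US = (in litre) 14.53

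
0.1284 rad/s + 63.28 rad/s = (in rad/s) 63.41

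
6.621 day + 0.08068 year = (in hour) 865.7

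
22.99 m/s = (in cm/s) 2299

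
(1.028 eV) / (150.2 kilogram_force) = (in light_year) 1.182e-38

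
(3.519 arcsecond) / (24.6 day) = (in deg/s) 4.599e-10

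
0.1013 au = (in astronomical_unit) 0.1013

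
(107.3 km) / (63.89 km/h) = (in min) 100.8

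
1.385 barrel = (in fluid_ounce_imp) 7750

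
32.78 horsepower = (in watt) 2.444e+04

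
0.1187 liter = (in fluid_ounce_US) 4.014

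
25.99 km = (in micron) 2.599e+10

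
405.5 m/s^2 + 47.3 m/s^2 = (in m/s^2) 452.8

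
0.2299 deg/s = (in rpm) 0.03832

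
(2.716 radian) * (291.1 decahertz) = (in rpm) 7.55e+04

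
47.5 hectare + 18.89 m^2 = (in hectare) 47.5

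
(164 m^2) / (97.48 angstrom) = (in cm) 1.682e+12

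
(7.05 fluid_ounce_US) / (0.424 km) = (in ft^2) 5.293e-06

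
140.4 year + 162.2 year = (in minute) 1.59e+08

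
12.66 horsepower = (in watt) 9441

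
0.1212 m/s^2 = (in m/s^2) 0.1212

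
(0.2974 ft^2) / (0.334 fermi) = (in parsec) 0.002681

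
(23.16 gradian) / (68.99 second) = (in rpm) 0.05036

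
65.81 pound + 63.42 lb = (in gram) 5.862e+04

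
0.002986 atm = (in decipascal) 3026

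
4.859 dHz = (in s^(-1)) 0.4859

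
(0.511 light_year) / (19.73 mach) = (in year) 2.282e+04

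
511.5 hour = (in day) 21.31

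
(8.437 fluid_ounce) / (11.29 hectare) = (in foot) 7.251e-09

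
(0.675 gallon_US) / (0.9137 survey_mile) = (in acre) 4.294e-10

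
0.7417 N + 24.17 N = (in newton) 24.91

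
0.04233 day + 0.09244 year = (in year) 0.09256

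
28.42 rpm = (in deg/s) 170.5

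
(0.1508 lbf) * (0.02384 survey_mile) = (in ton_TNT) 6.151e-09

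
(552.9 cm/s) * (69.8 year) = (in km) 1.217e+07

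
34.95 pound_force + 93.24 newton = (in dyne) 2.487e+07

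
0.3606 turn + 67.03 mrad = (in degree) 133.7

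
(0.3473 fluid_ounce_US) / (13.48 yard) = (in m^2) 8.333e-07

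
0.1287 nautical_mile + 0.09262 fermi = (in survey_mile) 0.1481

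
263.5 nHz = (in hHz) 2.635e-09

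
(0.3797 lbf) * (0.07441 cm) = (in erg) 1.257e+04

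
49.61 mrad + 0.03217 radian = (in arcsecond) 1.687e+04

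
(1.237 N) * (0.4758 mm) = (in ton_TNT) 1.407e-13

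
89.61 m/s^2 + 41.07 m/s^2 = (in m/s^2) 130.7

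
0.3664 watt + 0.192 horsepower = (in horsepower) 0.1925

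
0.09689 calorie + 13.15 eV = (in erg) 4.054e+06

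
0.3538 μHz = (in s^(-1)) 3.538e-07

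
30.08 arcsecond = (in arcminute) 0.5013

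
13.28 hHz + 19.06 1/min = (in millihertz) 1.328e+06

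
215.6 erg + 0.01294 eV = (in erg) 215.6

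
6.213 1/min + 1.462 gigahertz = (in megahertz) 1462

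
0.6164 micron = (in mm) 0.0006164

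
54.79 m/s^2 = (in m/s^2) 54.79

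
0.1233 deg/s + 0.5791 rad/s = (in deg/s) 33.3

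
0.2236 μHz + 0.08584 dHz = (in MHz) 8.584e-09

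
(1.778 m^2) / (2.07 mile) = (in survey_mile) 3.316e-07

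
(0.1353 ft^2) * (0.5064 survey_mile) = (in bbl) 64.43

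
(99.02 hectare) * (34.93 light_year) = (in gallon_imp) 7.198e+25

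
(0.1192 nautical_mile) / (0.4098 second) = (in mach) 1.582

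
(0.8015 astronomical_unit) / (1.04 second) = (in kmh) 4.15e+11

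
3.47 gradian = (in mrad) 54.51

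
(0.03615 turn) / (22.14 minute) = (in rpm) 0.001633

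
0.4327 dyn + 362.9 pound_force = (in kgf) 164.6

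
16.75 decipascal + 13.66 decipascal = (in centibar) 0.003041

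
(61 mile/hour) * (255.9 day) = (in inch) 2.374e+10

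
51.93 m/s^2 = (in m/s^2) 51.93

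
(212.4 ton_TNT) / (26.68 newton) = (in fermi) 3.331e+25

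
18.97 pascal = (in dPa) 189.7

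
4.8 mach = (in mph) 3656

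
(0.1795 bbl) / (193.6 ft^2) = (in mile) 9.859e-07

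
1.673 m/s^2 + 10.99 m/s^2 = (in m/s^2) 12.66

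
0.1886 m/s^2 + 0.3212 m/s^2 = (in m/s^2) 0.5098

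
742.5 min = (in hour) 12.38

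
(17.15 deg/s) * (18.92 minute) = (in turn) 54.08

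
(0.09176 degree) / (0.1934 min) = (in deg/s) 0.007908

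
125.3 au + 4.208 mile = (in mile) 1.165e+10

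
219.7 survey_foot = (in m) 66.96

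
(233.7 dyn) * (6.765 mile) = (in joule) 25.44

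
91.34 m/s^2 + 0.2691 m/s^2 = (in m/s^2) 91.61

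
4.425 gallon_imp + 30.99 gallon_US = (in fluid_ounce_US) 4647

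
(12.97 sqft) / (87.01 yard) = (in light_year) 1.601e-18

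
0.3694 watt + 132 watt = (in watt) 132.4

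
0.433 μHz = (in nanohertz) 433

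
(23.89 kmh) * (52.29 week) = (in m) 2.099e+08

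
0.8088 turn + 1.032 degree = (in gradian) 324.7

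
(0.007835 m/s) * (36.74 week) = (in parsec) 5.642e-12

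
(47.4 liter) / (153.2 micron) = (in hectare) 0.03094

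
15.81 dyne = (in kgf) 1.612e-05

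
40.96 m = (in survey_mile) 0.02545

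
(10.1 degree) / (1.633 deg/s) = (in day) 7.158e-05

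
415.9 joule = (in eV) 2.596e+21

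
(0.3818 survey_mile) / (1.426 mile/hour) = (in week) 0.001594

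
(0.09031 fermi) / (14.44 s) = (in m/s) 6.254e-18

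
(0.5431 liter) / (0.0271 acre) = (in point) 0.01404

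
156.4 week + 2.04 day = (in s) 9.477e+07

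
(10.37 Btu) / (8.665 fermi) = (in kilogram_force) 1.288e+17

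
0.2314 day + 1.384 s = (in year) 0.000634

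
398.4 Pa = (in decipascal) 3984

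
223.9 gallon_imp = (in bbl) 6.402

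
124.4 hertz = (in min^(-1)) 7464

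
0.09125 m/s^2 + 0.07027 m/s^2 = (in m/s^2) 0.1615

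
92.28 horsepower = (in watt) 6.881e+04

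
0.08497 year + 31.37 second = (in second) 2.68e+06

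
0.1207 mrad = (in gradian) 0.007684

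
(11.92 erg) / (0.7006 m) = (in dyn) 0.1701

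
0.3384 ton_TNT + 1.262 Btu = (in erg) 1.416e+16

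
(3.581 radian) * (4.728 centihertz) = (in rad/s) 0.1693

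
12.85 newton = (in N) 12.85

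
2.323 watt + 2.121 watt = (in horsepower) 0.00596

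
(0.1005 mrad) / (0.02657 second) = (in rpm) 0.03612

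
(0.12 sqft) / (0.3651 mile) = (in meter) 1.897e-05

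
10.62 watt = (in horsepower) 0.01424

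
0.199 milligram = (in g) 0.000199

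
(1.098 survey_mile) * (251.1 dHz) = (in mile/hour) 9.926e+04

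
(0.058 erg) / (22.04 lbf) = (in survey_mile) 3.676e-14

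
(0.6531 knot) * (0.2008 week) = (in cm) 4.08e+06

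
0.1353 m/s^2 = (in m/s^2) 0.1353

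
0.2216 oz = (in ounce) 0.2216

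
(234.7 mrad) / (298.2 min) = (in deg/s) 0.0007516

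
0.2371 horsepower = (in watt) 176.8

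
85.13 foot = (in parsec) 8.409e-16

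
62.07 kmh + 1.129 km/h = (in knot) 34.12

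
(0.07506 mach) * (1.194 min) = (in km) 1.831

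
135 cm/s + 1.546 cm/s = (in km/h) 4.916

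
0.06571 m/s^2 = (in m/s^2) 0.06571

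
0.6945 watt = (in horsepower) 0.0009313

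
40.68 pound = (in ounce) 650.9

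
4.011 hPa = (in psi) 0.05817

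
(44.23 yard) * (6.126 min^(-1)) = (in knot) 8.027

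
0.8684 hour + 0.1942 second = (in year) 9.914e-05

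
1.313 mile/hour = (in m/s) 0.587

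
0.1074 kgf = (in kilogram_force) 0.1074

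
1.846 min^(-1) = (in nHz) 3.077e+07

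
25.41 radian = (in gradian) 1618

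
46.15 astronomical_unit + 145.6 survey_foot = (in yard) 7.55e+12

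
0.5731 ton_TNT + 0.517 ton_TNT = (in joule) 4.561e+09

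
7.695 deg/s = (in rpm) 1.282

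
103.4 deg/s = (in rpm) 17.23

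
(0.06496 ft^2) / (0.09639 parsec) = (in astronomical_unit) 1.356e-29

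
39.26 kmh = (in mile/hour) 24.4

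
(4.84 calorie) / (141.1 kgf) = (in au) 9.783e-14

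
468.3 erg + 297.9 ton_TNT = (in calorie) 2.979e+11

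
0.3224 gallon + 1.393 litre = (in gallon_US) 0.6904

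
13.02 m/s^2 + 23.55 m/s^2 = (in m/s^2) 36.57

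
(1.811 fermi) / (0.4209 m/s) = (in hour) 1.195e-18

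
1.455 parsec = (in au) 3.001e+05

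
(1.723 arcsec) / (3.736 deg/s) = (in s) 0.0001281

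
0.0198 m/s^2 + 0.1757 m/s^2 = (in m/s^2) 0.1955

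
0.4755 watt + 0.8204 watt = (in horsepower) 0.001738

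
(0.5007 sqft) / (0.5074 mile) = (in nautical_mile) 3.076e-08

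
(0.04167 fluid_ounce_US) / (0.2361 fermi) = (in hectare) 5.22e+05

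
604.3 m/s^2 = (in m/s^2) 604.3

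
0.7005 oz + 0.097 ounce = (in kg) 0.02261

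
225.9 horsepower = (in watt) 1.685e+05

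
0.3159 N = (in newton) 0.3159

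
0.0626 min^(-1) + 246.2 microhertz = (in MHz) 1.29e-09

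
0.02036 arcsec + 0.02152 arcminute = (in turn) 1.012e-06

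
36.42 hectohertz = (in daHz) 364.2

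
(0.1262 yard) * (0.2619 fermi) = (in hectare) 3.022e-21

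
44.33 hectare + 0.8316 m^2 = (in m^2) 4.433e+05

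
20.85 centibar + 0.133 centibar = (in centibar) 20.98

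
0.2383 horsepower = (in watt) 177.7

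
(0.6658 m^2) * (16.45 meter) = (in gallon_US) 2893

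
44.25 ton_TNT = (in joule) 1.851e+11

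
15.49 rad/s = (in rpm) 147.9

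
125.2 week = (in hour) 2.103e+04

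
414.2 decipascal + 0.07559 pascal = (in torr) 0.3112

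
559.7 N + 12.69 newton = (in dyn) 5.724e+07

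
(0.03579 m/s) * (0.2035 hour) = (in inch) 1032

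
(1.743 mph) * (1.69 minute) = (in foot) 259.2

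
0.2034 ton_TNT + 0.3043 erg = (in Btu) 8.066e+05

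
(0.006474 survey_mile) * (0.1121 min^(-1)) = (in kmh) 0.07008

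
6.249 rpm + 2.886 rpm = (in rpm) 9.135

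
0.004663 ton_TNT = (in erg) 1.951e+14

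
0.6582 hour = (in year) 7.514e-05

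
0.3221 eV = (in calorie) 1.233e-20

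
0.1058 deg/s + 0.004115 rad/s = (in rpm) 0.05693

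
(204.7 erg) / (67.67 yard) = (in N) 3.308e-07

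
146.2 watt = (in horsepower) 0.1961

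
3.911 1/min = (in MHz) 6.518e-08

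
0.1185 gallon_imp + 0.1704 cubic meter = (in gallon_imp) 37.6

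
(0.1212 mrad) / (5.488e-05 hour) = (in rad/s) 0.0006135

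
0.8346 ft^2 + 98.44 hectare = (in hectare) 98.44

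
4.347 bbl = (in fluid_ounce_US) 2.337e+04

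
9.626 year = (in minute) 5.059e+06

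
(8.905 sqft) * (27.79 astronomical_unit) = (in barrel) 2.163e+13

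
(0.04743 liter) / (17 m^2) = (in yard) 3.051e-06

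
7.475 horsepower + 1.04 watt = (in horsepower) 7.476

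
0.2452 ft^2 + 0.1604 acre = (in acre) 0.1604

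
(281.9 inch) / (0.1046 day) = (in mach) 2.327e-06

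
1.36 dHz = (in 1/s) 0.136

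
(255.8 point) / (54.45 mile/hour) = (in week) 6.13e-09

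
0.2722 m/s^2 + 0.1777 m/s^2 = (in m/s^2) 0.4499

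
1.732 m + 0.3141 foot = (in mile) 0.001136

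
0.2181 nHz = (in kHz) 2.181e-13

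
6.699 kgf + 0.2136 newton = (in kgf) 6.721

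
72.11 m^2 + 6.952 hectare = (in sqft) 7.491e+05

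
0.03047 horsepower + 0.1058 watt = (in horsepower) 0.03061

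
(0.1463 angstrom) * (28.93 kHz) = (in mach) 1.243e-09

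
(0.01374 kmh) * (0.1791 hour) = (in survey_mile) 0.001529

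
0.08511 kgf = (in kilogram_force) 0.08511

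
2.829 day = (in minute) 4074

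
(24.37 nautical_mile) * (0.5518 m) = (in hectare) 2.49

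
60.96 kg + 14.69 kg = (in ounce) 2668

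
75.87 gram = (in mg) 7.587e+04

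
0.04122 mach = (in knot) 27.28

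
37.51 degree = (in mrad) 654.7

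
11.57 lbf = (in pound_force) 11.57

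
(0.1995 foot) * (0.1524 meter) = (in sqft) 0.09975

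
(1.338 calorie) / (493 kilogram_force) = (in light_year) 1.224e-19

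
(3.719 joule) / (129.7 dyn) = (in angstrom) 2.867e+13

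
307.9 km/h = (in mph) 191.3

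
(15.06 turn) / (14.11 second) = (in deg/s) 384.2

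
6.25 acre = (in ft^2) 2.722e+05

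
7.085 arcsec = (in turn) 5.467e-06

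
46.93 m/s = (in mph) 105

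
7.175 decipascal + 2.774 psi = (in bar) 0.1913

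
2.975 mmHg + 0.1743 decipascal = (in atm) 0.003915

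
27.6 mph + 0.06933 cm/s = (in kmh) 44.42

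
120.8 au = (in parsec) 0.0005857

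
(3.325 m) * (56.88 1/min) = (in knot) 6.127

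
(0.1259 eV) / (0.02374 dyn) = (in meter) 8.497e-14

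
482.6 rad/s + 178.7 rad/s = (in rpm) 6315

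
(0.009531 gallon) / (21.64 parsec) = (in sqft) 5.816e-22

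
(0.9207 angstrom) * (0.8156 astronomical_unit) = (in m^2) 11.23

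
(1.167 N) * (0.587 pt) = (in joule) 0.0002417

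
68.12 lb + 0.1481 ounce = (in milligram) 3.09e+07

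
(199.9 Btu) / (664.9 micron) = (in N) 3.172e+08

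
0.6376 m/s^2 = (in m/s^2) 0.6376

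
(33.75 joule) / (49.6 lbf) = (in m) 0.153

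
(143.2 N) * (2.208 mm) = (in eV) 1.973e+18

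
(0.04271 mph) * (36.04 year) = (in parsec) 7.033e-10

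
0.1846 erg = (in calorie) 4.412e-09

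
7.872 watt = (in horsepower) 0.01056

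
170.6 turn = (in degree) 6.142e+04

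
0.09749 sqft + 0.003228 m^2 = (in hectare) 1.229e-06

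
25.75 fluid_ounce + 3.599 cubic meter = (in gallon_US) 951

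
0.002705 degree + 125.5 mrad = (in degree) 7.193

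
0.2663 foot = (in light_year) 8.579e-18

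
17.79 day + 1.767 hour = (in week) 2.552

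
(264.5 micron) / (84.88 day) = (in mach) 1.059e-13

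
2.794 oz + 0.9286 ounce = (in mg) 1.055e+05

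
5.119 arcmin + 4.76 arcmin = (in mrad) 2.874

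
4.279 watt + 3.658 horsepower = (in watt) 2732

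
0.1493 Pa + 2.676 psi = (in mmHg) 138.4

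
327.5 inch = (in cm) 831.9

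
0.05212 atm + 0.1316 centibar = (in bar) 0.05413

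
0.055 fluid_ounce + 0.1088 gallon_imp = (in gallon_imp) 0.1092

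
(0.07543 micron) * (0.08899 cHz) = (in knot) 1.305e-10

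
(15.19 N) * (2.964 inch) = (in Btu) 0.001084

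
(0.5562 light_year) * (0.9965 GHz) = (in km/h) 1.888e+25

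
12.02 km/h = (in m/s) 3.339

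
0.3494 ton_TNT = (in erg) 1.462e+16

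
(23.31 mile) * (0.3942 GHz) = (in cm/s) 1.479e+15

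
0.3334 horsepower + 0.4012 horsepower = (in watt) 547.8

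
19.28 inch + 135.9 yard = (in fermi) 1.248e+17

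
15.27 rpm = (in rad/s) 1.599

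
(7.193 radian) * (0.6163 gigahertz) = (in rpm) 4.233e+10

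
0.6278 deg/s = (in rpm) 0.1046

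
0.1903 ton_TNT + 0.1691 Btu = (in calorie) 1.903e+08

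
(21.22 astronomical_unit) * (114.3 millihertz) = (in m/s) 3.628e+11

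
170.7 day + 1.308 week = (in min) 2.59e+05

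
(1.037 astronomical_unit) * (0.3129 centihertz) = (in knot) 9.436e+08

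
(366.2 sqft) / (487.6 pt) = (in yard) 216.3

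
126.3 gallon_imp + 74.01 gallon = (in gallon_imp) 187.9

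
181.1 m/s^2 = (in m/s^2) 181.1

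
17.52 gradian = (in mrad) 275.2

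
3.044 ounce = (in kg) 0.0863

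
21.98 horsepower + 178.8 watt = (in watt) 1.657e+04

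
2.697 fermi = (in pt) 7.645e-12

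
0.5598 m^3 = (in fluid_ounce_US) 1.893e+04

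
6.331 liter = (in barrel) 0.03982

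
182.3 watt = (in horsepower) 0.2445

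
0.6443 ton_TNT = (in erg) 2.696e+16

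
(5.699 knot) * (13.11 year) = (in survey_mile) 7.532e+05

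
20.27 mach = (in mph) 1.544e+04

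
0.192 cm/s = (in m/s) 0.00192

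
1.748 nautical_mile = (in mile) 2.012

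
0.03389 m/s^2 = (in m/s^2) 0.03389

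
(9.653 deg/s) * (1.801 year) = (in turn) 1.523e+06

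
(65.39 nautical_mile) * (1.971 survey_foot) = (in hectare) 7.275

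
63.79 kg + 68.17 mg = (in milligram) 6.379e+07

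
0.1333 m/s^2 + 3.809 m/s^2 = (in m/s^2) 3.942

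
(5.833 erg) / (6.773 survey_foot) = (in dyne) 0.02825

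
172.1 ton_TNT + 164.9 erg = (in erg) 7.201e+18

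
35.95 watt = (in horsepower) 0.04821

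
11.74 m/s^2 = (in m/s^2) 11.74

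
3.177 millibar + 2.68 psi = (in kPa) 18.8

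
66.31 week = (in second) 4.01e+07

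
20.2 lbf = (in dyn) 8.985e+06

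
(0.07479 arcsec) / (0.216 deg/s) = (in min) 1.603e-06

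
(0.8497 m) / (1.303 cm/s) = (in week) 0.0001078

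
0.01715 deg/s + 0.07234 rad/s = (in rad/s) 0.07264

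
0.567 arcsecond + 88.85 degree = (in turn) 0.2468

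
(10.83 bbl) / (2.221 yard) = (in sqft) 9.126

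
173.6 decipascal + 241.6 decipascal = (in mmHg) 0.3114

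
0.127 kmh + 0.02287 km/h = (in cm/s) 4.163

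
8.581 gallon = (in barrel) 0.2043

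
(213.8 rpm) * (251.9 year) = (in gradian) 1.132e+13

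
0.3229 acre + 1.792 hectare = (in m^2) 1.923e+04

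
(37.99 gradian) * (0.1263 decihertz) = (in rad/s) 0.007537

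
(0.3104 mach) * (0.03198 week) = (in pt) 5.795e+09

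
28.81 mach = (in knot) 1.907e+04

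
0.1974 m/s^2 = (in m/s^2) 0.1974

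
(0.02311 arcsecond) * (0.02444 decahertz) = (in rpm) 2.615e-07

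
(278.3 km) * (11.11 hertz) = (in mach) 9081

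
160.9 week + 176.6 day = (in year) 3.57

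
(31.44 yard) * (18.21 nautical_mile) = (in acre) 239.6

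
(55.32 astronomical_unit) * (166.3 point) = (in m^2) 4.855e+11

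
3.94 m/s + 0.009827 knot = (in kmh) 14.2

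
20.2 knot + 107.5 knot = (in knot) 127.7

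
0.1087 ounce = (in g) 3.082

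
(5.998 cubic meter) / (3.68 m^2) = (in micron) 1.63e+06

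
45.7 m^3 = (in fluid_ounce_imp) 1.608e+06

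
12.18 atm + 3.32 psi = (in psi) 182.3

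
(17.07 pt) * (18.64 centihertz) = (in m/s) 0.001122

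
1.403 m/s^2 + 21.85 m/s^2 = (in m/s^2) 23.25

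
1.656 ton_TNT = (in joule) 6.929e+09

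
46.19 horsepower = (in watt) 3.444e+04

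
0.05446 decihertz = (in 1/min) 0.3268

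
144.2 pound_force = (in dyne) 6.414e+07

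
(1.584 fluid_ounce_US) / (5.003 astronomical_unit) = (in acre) 1.547e-20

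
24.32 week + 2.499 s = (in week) 24.32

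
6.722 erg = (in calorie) 1.607e-07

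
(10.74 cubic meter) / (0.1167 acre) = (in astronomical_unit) 1.52e-13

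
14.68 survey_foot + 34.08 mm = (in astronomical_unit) 3.014e-11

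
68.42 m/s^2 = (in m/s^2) 68.42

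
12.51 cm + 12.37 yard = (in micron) 1.144e+07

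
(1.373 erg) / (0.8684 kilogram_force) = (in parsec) 5.225e-25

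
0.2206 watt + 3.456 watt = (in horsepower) 0.00493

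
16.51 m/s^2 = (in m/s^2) 16.51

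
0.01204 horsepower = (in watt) 8.978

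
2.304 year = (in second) 7.266e+07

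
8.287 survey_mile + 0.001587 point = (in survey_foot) 4.376e+04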